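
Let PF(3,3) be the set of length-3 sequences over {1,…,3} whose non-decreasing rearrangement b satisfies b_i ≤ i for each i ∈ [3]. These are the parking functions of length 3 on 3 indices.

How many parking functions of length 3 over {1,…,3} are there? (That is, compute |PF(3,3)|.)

16

Count = (3−3+1)·(3+1)^(3−1) = 1·16 = 16 (Konheim–Weiss)
E.g. (2,1,2) → sorted (1,2,2): b_i ≤ i ∀i, a PF.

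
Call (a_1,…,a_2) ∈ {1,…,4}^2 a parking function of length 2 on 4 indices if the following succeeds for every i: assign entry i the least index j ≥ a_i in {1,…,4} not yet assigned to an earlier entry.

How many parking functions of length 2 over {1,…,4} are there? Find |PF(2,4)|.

15

Count = (4−2+1)·(4+1)^(2−1) = 3×5 = 15 [KW]
E.g. (2,4) → sorted (2,4): b_i ≤ 2+i ∀i, a PF.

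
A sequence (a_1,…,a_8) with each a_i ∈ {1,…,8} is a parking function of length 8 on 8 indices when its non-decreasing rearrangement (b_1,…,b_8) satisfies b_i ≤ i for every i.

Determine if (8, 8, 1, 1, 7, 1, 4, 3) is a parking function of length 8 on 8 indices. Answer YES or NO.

NO

Order a: b = (1, 1, 1, 3, 4, 7, 8, 8).
  b_1=1 ≤ 1
  b_2=1 ≤ 2
  b_3=1 ≤ 3
  b_4=3 ≤ 4
  b_5=4 ≤ 5
  b_6=7 > 6
  fails at i=6 ⇒ NO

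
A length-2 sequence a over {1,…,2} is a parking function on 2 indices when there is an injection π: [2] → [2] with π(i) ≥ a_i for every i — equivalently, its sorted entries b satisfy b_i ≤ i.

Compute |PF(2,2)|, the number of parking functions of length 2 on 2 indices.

3

#PF = (2+1−2)·(2+1)^{2−1} = 1×3 = 3 (Konheim–Weiss)
Check (2,1) → sorted (1,2): b_i ≤ i ∀i, a PF.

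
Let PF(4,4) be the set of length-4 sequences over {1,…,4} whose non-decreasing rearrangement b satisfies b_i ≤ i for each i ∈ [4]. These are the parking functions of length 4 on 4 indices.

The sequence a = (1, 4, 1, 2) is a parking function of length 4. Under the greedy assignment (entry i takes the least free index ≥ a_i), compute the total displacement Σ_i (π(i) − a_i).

2

Σπ = 10 ({1..4} each once); Σa = 1+4+1+2 = 8; disp = 10−8 = 2.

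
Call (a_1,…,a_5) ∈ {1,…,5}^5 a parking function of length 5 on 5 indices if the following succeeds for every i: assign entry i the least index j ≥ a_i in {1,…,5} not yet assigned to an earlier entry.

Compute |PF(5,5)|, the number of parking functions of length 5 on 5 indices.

1296

|PF| = (5+1−5)·(5+1)^{5−1} = 1 · 1296 = 1296 (Pollak)
E.g. (3,5,1,2,1) → sorted (1,1,2,3,5): b_i ≤ i ∀i, a PF.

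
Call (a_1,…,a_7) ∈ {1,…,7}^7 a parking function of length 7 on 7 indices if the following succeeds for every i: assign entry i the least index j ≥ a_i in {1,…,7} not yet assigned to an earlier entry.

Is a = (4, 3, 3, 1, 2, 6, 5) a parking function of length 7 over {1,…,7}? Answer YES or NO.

YES

Order a: b = (1, 2, 3, 3, 4, 5, 6).
  b_1=1 ≤ 1
  b_2=2 ≤ 2
  b_3=3 ≤ 3
  b_4=3 ≤ 4
  b_5=4 ≤ 5
  b_6=5 ≤ 6
  b_7=6 ≤ 7
All bounds hold ⇒ YES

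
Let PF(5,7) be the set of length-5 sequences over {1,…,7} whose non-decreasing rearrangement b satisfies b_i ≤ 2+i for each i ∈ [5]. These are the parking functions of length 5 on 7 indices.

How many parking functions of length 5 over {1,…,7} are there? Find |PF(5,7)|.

12288

#PF = (7+1−5)·(7+1)^{5−1} = 3×4096 = 12288 [KW]
One tuple (5,7,4,1,4) → sorted (1,4,4,5,7): b_i ≤ 2+i ∀i, a PF.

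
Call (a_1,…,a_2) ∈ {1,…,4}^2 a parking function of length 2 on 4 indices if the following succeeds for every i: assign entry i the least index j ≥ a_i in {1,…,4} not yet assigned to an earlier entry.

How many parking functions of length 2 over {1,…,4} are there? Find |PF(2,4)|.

|PF| = (4+1−2)·(4+1)^{2−1} = 3 · 5 = 15 (Konheim–Weiss)
One tuple (1,3) → sorted (1,3): b_i ≤ 2+i ∀i, a PF.

15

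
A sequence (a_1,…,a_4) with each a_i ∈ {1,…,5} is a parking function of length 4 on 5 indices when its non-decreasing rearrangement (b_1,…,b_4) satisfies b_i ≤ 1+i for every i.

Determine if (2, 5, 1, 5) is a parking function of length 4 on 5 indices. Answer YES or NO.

NO

Rearranged: b = (1, 2, 5, 5).
  b_1=1 ≤ 2
  b_2=2 ≤ 3
  b_3=5 > 4
  fails at i=3 ⇒ NO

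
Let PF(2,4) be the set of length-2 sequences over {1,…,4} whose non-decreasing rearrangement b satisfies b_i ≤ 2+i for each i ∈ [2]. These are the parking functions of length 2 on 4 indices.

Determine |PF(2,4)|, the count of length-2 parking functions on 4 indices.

15

|PF(2,4)| = (5−2)·5^(2−1) = 3×5 = 15 (Pollak)
Check (1,1) → sorted (1,1): b_i ≤ 2+i ∀i, a PF.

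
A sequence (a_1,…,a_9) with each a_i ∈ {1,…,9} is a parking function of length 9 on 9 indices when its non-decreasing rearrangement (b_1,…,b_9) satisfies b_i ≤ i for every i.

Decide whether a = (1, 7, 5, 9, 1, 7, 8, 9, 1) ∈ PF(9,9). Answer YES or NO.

Rearranged: b = (1, 1, 1, 5, 7, 7, 8, 9, 9).
  b_1=1 ≤ 1
  b_2=1 ≤ 2
  b_3=1 ≤ 3
  b_4=5 > 4
  fails at i=4 ⇒ NO

NO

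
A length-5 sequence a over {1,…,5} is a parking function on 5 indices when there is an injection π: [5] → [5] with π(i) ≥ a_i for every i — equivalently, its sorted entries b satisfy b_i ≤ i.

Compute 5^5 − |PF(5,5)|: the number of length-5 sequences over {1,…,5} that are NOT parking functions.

1829

#PF = (5−5+1)·(5+1)^(5−1) = 1 · 1296 = 1296
E.g. (5,5,2,4,3) → sorted (2,3,4,5,5): b_1=2>1, not a PF.
Total 3125; non-PF = 3125−1296 = 1829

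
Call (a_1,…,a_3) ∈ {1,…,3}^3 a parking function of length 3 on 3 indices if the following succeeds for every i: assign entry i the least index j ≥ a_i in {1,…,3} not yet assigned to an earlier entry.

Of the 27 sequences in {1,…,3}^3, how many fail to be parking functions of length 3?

|PF| = (3−3+1)·(3+1)^(3−1) = 1 · 16 = 16 (Konheim–Weiss)
Example (3,2,2) → sorted (2,2,3): b_1=2>1, not a PF.
3^3 − 16 = 27 − 16 = 11

11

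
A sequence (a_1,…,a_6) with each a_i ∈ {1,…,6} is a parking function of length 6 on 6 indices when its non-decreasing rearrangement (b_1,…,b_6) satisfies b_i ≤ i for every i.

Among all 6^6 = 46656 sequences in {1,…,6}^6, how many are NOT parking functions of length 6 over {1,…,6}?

Count = 1·7^5 = 1 · 16807 = 16807 (Konheim–Weiss)
Check (6,2,5,6,6,5) → sorted (2,5,5,6,6,6): b_1=2>1, not a PF.
6^6 − 16807 = 46656 − 16807 = 29849

29849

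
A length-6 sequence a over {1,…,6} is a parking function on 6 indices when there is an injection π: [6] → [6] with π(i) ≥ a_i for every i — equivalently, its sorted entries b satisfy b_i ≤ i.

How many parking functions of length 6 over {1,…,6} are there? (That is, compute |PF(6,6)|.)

16807

|PF(6,6)| = (6+1−6)·(6+1)^{6−1} = 1 · 16807 = 16807
E.g. (5,2,6,2,1,4) → sorted (1,2,2,4,5,6): b_i ≤ i ∀i, a PF.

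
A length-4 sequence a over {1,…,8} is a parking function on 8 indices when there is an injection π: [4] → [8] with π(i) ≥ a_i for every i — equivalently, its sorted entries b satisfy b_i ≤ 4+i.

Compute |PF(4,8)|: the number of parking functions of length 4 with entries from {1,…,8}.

|PF| = (8−4+1)·(8+1)^(4−1) = 5×729 = 3645 (Konheim–Weiss)
One tuple (4,1,7,4) → sorted (1,4,4,7): b_i ≤ 4+i ∀i, a PF.

3645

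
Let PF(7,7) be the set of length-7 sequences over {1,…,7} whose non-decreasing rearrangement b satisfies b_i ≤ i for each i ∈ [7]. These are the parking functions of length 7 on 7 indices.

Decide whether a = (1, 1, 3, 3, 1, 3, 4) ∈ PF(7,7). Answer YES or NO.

YES

Order a: b = (1, 1, 1, 3, 3, 3, 4).
  b_1=1 ≤ 1
  b_2=1 ≤ 2
  b_3=1 ≤ 3
  b_4=3 ≤ 4
  b_5=3 ≤ 5
  b_6=3 ≤ 6
  b_7=4 ≤ 7
All bounds hold ⇒ YES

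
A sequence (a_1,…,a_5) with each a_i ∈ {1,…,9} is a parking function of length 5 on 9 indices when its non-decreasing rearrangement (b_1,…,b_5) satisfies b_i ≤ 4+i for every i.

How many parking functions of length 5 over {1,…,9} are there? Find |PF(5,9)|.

50000

|PF(5,9)| = (9+1−5)·(9+1)^{5−1} = 5 · 10000 = 50000 (Pollak)
Check (2,7,3,5,2) → sorted (2,2,3,5,7): b_i ≤ 4+i ∀i, a PF.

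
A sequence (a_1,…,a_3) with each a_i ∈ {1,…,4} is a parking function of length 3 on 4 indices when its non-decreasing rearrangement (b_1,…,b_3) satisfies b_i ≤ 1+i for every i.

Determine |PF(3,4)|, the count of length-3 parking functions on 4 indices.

50

Count = 2·5^2 = 2×25 = 50 [KW]
Check (1,4,2) → sorted (1,2,4): b_i ≤ 1+i ∀i, a PF.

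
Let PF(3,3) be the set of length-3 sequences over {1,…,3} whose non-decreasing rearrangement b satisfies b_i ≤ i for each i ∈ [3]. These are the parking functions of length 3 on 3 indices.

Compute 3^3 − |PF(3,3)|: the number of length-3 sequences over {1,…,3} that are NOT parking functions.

11

#PF = (4−3)·4^(3−1) = 1·16 = 16 (Pollak)
E.g. (3,3,3) → sorted (3,3,3): b_1=3>1, not a PF.
3^3 − 16 = 27 − 16 = 11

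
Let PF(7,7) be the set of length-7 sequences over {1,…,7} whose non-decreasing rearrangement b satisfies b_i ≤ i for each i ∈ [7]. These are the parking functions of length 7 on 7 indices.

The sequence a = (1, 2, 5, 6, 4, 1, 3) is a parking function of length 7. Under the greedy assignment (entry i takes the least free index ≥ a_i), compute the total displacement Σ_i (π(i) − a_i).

6

Σπ = 28 ({1..7} each once); Σa = 1+2+5+6+4+1+3 = 22; disp = 28−22 = 6.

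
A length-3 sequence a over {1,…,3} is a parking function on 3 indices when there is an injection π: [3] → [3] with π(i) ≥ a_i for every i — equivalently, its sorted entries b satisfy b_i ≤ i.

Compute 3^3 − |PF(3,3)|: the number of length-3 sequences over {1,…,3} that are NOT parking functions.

|PF| = 1·4^2 = 1 · 16 = 16 (Konheim–Weiss)
Example (3,2,3) → sorted (2,3,3): b_1=2>1, not a PF.
3^3 − 16 = 27 − 16 = 11

11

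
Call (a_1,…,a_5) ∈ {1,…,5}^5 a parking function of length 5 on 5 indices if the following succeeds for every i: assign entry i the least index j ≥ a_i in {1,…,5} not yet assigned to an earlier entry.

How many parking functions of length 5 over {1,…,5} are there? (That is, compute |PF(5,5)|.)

1296

#PF = (5−5+1)·(5+1)^(5−1) = 1 · 1296 = 1296 (Konheim–Weiss)
Example (5,2,2,1,1) → sorted (1,1,2,2,5): b_i ≤ i ∀i, a PF.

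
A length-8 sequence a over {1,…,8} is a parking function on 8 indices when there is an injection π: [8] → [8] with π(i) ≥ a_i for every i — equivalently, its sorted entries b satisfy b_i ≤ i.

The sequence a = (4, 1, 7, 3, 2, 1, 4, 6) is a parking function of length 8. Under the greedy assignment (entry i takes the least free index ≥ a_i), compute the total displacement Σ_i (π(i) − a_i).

Σπ(i) = 1+…+8 = 36; Σa = 4+1+7+3+2+1+4+6 = 28; disp = 36−28 = 8.

8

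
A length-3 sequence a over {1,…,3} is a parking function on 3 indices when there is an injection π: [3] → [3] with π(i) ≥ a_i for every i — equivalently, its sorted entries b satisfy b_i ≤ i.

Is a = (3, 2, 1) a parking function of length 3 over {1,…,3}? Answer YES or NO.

Order a: b = (1, 2, 3).
  b_1=1 ≤ 1
  b_2=2 ≤ 2
  b_3=3 ≤ 3
All bounds hold ⇒ YES

YES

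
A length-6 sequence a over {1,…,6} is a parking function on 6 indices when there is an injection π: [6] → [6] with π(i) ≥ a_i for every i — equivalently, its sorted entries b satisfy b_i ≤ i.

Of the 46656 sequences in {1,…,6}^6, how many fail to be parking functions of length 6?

29849

|PF(6,6)| = 1·7^5 = 1·16807 = 16807 (Konheim–Weiss)
One tuple (6,6,4,3,6,6) → sorted (3,4,6,6,6,6): b_1=3>1, not a PF.
So 46656 − 16807 = 29849 fail.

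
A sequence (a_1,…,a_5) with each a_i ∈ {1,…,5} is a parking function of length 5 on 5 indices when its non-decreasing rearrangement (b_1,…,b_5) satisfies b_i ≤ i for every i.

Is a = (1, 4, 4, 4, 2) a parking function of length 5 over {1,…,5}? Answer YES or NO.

NO

Order a: b = (1, 2, 4, 4, 4).
  b_1=1 ≤ 1
  b_2=2 ≤ 2
  b_3=4 > 3
  fails at i=3 ⇒ NO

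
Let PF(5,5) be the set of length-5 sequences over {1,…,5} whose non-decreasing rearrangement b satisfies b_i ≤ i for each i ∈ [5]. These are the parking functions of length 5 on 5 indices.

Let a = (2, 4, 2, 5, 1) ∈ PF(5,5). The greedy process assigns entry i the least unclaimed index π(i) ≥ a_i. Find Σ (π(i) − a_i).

Σπ = 15 ({1..5} each once); Σa = 2+4+2+5+1 = 14; disp = 15−14 = 1.

1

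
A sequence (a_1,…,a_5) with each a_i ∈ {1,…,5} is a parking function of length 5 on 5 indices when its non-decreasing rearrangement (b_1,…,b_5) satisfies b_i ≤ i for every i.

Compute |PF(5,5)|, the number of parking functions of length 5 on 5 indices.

1296

|PF(5,5)| = (5−5+1)·(5+1)^(5−1) = 1·1296 = 1296 (Pollak)
Check (5,2,1,1,1) → sorted (1,1,1,2,5): b_i ≤ i ∀i, a PF.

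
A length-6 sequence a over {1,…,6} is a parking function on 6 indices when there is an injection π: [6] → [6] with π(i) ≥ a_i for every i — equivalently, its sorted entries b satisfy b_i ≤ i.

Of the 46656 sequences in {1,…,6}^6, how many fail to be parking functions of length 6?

29849

|PF| = 1·7^5 = 1×16807 = 16807 (Konheim–Weiss)
One tuple (6,3,4,1,3,3) → sorted (1,3,3,3,4,6): b_2=3>2, not a PF.
So 46656 − 16807 = 29849 fail.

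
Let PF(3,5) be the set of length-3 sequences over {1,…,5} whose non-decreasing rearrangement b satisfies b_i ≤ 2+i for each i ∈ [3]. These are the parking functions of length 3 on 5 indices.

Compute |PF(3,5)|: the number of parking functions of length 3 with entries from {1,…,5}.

|PF| = 3·6^2 = 3 · 36 = 108 (Pollak)
E.g. (2,3,1) → sorted (1,2,3): b_i ≤ 2+i ∀i, a PF.

108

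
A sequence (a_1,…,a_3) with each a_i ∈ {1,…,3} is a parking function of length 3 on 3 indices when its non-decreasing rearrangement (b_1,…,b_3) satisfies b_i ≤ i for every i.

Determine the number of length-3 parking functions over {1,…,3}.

|PF| = (3−3+1)·(3+1)^(3−1) = 1 · 16 = 16 (Pollak)
Check (1,2,3) → sorted (1,2,3): b_i ≤ i ∀i, a PF.

16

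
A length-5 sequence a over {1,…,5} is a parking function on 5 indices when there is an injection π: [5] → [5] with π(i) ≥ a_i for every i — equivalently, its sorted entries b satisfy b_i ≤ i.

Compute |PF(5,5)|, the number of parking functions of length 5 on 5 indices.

#PF = (5+1−5)·(5+1)^{5−1} = 1×1296 = 1296 (Pollak)
Example (1,4,4,3,1) → sorted (1,1,3,4,4): b_i ≤ i ∀i, a PF.

1296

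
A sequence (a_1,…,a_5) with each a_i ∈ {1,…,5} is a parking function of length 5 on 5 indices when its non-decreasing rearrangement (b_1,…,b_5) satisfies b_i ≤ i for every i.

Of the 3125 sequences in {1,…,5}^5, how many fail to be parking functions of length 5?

#PF = (5+1−5)·(5+1)^{5−1} = 1·1296 = 1296
Check (5,4,4,5,2) → sorted (2,4,4,5,5): b_1=2>1, not a PF.
5^5 − 1296 = 3125 − 1296 = 1829

1829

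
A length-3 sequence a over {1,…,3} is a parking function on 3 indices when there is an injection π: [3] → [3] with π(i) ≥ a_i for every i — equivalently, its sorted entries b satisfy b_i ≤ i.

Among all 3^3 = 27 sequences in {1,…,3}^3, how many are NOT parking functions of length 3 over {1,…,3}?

11

#PF = (3+1−3)·(3+1)^{3−1} = 1×16 = 16 [KW]
Example (3,2,3) → sorted (2,3,3): b_1=2>1, not a PF.
Total 27; non-PF = 27−16 = 11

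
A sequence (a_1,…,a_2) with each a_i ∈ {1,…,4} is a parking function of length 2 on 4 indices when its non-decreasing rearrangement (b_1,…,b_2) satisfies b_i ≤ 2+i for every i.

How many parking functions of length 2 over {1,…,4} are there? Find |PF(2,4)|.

15

|PF(2,4)| = 3·5^1 = 3×5 = 15 (Konheim–Weiss)
One tuple (2,2) → sorted (2,2): b_i ≤ 2+i ∀i, a PF.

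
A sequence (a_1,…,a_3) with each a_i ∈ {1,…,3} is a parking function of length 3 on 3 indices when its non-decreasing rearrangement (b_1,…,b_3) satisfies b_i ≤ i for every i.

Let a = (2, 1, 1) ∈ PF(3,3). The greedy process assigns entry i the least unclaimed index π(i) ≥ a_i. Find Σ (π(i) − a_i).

Σπ = 3·4/2 = 6 (π permutes [3]); Σa = 2+1+1 = 4; disp = 6−4 = 2.

2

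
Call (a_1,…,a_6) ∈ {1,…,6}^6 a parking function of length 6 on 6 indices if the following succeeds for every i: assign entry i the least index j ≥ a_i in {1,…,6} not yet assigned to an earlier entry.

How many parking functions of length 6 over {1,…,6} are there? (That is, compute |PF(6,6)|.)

16807

|PF(6,6)| = 1·7^5 = 1×16807 = 16807 (Pollak)
E.g. (1,1,5,3,1,1) → sorted (1,1,1,1,3,5): b_i ≤ i ∀i, a PF.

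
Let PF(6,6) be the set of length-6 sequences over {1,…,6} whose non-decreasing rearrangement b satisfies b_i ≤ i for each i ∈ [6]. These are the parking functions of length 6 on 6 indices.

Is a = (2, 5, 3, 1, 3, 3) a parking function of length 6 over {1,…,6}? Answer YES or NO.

YES

Rearranged: b = (1, 2, 3, 3, 3, 5).
  b_1=1 ≤ 1
  b_2=2 ≤ 2
  b_3=3 ≤ 3
  b_4=3 ≤ 4
  b_5=3 ≤ 5
  b_6=5 ≤ 6
All bounds hold ⇒ YES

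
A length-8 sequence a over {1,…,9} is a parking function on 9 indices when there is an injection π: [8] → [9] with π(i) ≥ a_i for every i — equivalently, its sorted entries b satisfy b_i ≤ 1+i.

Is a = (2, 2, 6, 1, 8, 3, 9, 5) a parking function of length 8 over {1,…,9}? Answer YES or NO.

YES

Sorted: b = (1, 2, 2, 3, 5, 6, 8, 9).
  b_1=1 ≤ 2
  b_2=2 ≤ 3
  b_3=2 ≤ 4
  b_4=3 ≤ 5
  b_5=5 ≤ 6
  b_6=6 ≤ 7
  b_7=8 ≤ 8
  b_8=9 ≤ 9
All bounds hold ⇒ YES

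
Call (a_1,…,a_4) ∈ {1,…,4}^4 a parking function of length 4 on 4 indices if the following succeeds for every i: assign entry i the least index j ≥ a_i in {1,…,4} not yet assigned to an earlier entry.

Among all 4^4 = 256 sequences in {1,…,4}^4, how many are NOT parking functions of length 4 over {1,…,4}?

Count = (5−4)·5^(4−1) = 1·125 = 125 (Konheim–Weiss)
One tuple (3,3,3,4) → sorted (3,3,3,4): b_1=3>1, not a PF.
So 256 − 125 = 131 fail.

131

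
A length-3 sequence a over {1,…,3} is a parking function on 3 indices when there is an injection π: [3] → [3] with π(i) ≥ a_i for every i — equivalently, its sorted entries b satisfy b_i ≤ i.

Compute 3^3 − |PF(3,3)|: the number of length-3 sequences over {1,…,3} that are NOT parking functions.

11

Count = (4−3)·4^(3−1) = 1·16 = 16 [KW]
E.g. (3,3,2) → sorted (2,3,3): b_1=2>1, not a PF.
3^3 − 16 = 27 − 16 = 11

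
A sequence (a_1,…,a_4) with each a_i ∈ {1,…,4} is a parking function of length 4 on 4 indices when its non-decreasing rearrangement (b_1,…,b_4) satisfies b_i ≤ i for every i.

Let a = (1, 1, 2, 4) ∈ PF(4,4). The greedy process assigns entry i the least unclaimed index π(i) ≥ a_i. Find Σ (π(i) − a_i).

Σπ = 4·5/2 = 10 (π permutes [4]); Σa = 1+1+2+4 = 8; disp = 10−8 = 2.

2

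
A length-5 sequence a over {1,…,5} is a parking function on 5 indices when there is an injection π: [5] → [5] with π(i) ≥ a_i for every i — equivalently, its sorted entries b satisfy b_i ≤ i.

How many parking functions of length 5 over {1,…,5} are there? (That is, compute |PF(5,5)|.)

1296

|PF| = 1·6^4 = 1·1296 = 1296
One tuple (1,4,2,5,3) → sorted (1,2,3,4,5): b_i ≤ i ∀i, a PF.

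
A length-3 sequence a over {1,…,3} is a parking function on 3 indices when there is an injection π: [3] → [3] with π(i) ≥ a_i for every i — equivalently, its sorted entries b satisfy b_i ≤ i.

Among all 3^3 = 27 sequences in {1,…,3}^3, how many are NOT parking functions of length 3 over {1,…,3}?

#PF = 1·4^2 = 1×16 = 16
One tuple (3,3,3) → sorted (3,3,3): b_1=3>1, not a PF.
Total 27; non-PF = 27−16 = 11

11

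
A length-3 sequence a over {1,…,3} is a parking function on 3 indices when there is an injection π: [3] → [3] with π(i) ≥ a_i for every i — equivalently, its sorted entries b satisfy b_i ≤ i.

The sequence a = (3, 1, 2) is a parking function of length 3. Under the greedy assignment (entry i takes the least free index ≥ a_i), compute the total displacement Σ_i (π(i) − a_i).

0

Σπ = 6 ({1..3} each once); Σa = 3+1+2 = 6; disp = 6−6 = 0.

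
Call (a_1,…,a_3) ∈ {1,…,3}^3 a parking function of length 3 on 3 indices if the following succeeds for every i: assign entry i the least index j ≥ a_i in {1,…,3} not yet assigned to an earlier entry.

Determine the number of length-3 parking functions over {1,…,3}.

16

|PF(3,3)| = (3−3+1)·(3+1)^(3−1) = 1×16 = 16
Check (1,1,3) → sorted (1,1,3): b_i ≤ i ∀i, a PF.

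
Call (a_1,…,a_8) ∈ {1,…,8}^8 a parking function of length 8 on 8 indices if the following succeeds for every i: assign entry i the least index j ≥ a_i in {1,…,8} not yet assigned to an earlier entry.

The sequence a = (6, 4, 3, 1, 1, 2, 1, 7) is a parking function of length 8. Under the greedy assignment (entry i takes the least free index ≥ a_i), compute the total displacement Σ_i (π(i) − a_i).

11

Σπ = 36 ({1..8} each once); Σa = 6+4+3+1+1+2+1+7 = 25; disp = 36−25 = 11.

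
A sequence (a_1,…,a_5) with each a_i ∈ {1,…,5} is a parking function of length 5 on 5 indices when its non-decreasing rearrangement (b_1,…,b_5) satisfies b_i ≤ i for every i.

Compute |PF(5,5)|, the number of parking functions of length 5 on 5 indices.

1296

#PF = (6−5)·6^(5−1) = 1×1296 = 1296 (Pollak)
E.g. (2,4,2,1,4) → sorted (1,2,2,4,4): b_i ≤ i ∀i, a PF.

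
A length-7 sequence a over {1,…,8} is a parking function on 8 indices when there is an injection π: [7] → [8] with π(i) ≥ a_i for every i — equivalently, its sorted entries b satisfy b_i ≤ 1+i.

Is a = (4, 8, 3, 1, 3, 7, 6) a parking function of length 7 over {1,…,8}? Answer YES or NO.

YES

Order a: b = (1, 3, 3, 4, 6, 7, 8).
  b_1=1 ≤ 2
  b_2=3 ≤ 3
  b_3=3 ≤ 4
  b_4=4 ≤ 5
  b_5=6 ≤ 6
  b_6=7 ≤ 7
  b_7=8 ≤ 8
All bounds hold ⇒ YES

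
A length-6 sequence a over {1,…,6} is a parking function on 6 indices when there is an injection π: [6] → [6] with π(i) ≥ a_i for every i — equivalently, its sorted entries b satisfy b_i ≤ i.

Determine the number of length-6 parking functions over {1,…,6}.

16807

|PF| = (6−6+1)·(6+1)^(6−1) = 1 · 16807 = 16807 (Konheim–Weiss)
One tuple (2,4,6,1,2,1) → sorted (1,1,2,2,4,6): b_i ≤ i ∀i, a PF.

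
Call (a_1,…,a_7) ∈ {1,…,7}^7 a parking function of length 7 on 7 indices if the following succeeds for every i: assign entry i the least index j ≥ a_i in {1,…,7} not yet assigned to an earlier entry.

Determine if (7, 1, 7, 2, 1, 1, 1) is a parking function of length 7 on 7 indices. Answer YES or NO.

Rearranged: b = (1, 1, 1, 1, 2, 7, 7).
  b_1=1 ≤ 1
  b_2=1 ≤ 2
  b_3=1 ≤ 3
  b_4=1 ≤ 4
  b_5=2 ≤ 5
  b_6=7 > 6
  fails at i=6 ⇒ NO

NO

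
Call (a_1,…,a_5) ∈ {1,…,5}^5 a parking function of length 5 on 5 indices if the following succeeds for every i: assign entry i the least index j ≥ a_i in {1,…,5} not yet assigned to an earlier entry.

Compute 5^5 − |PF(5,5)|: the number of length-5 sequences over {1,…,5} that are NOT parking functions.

#PF = (6−5)·6^(5−1) = 1·1296 = 1296 [KW]
Check (5,5,1,3,3) → sorted (1,3,3,5,5): b_2=3>2, not a PF.
So 3125 − 1296 = 1829 fail.

1829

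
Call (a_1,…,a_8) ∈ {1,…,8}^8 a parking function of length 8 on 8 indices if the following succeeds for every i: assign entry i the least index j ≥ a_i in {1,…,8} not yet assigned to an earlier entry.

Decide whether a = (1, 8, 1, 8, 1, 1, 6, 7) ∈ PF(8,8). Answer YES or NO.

NO

Rearranged: b = (1, 1, 1, 1, 6, 7, 8, 8).
  b_1=1 ≤ 1
  b_2=1 ≤ 2
  b_3=1 ≤ 3
  b_4=1 ≤ 4
  b_5=6 > 5
  fails at i=5 ⇒ NO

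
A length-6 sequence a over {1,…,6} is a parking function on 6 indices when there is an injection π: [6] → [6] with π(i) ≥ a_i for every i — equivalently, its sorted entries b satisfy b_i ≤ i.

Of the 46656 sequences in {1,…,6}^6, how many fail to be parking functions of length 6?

29849

Count = (6−6+1)·(6+1)^(6−1) = 1×16807 = 16807 [KW]
E.g. (4,4,3,2,3,6) → sorted (2,3,3,4,4,6): b_1=2>1, not a PF.
Total 46656; non-PF = 46656−16807 = 29849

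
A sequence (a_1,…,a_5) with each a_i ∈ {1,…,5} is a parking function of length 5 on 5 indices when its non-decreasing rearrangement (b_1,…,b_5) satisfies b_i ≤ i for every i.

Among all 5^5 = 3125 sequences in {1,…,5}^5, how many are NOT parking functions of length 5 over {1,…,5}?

|PF(5,5)| = (5+1−5)·(5+1)^{5−1} = 1×1296 = 1296 [KW]
Check (5,4,1,1,5) → sorted (1,1,4,5,5): b_3=4>3, not a PF.
So 3125 − 1296 = 1829 fail.

1829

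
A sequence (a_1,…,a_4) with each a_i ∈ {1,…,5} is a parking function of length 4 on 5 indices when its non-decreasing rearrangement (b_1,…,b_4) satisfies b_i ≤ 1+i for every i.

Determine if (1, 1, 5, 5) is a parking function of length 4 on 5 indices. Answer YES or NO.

NO

Order a: b = (1, 1, 5, 5).
  b_1=1 ≤ 2
  b_2=1 ≤ 3
  b_3=5 > 4
  fails at i=3 ⇒ NO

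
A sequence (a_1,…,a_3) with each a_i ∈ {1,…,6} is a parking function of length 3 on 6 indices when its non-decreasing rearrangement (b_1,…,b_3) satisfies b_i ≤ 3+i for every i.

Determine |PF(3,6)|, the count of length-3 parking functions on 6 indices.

|PF| = 4·7^2 = 4×49 = 196 (Konheim–Weiss)
E.g. (5,5,3) → sorted (3,5,5): b_i ≤ 3+i ∀i, a PF.

196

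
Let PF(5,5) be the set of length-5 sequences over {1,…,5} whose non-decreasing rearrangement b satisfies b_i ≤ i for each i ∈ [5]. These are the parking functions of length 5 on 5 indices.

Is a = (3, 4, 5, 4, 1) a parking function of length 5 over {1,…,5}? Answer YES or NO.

NO

Order a: b = (1, 3, 4, 4, 5).
  b_1=1 ≤ 1
  b_2=3 > 2
  fails at i=2 ⇒ NO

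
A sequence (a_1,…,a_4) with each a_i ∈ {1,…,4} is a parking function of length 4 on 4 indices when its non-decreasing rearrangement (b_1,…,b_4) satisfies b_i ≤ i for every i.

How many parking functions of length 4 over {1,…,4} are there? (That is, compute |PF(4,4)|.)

|PF| = (4−4+1)·(4+1)^(4−1) = 1×125 = 125 [KW]
E.g. (1,4,3,2) → sorted (1,2,3,4): b_i ≤ i ∀i, a PF.

125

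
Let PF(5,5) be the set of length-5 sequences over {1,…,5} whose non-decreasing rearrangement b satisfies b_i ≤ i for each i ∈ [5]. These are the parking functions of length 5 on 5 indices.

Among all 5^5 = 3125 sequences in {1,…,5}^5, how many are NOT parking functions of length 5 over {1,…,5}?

1829

#PF = (5+1−5)·(5+1)^{5−1} = 1×1296 = 1296
E.g. (5,1,4,3,4) → sorted (1,3,4,4,5): b_2=3>2, not a PF.
So 3125 − 1296 = 1829 fail.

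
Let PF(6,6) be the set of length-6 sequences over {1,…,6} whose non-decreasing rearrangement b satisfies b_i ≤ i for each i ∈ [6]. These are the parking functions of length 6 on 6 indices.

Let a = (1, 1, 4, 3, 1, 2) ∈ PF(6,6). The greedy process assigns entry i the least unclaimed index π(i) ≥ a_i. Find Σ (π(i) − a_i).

9

Σπ = 21 ({1..6} each once); Σa = 1+1+4+3+1+2 = 12; disp = 21−12 = 9.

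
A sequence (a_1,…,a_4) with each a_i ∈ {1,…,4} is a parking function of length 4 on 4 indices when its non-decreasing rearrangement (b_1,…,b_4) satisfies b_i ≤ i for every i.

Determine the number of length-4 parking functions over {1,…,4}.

125

#PF = (5−4)·5^(4−1) = 1 · 125 = 125 (Pollak)
One tuple (4,1,1,3) → sorted (1,1,3,4): b_i ≤ i ∀i, a PF.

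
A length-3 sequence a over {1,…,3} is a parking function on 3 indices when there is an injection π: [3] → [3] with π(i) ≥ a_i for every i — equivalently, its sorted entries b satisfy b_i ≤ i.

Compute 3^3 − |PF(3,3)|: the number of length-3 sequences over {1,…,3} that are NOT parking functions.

|PF| = (3−3+1)·(3+1)^(3−1) = 1·16 = 16 [KW]
Example (2,3,3) → sorted (2,3,3): b_1=2>1, not a PF.
So 27 − 16 = 11 fail.

11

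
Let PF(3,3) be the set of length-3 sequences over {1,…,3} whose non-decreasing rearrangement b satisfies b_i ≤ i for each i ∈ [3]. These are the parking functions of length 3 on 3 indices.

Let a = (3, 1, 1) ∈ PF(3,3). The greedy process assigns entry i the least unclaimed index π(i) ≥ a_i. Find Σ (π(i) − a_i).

1

Σπ = 3·4/2 = 6 (π permutes [3]); Σa = 3+1+1 = 5; disp = 6−5 = 1.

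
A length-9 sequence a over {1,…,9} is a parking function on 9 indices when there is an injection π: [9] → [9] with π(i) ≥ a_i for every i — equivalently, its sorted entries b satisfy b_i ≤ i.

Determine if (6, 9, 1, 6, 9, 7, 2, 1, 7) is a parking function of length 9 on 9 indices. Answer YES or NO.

NO

Order a: b = (1, 1, 2, 6, 6, 7, 7, 9, 9).
  b_1=1 ≤ 1
  b_2=1 ≤ 2
  b_3=2 ≤ 3
  b_4=6 > 4
  fails at i=4 ⇒ NO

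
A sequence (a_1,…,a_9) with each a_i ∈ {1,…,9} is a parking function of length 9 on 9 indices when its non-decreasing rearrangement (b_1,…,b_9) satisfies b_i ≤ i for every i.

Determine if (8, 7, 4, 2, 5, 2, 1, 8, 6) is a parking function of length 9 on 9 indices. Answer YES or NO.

YES

Rearranged: b = (1, 2, 2, 4, 5, 6, 7, 8, 8).
  b_1=1 ≤ 1
  b_2=2 ≤ 2
  b_3=2 ≤ 3
  b_4=4 ≤ 4
  b_5=5 ≤ 5
  b_6=6 ≤ 6
  b_7=7 ≤ 7
  b_8=8 ≤ 8
  b_9=8 ≤ 9
All bounds hold ⇒ YES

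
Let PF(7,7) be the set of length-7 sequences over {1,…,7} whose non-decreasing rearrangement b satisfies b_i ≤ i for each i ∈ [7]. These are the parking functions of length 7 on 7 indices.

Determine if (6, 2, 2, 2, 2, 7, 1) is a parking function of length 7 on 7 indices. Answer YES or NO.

Order a: b = (1, 2, 2, 2, 2, 6, 7).
  b_1=1 ≤ 1
  b_2=2 ≤ 2
  b_3=2 ≤ 3
  b_4=2 ≤ 4
  b_5=2 ≤ 5
  b_6=6 ≤ 6
  b_7=7 ≤ 7
All bounds hold ⇒ YES

YES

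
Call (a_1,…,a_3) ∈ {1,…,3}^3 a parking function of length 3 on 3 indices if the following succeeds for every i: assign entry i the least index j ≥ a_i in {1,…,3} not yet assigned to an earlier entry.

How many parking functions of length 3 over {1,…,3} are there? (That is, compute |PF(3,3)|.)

#PF = (3−3+1)·(3+1)^(3−1) = 1·16 = 16 (Pollak)
Example (3,1,1) → sorted (1,1,3): b_i ≤ i ∀i, a PF.

16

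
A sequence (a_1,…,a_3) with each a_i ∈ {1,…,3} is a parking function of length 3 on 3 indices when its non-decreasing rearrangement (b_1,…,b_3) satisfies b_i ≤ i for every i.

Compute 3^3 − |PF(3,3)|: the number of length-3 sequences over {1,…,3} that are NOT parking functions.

Count = 1·4^2 = 1 · 16 = 16
E.g. (3,2,2) → sorted (2,2,3): b_1=2>1, not a PF.
Total 27; non-PF = 27−16 = 11

11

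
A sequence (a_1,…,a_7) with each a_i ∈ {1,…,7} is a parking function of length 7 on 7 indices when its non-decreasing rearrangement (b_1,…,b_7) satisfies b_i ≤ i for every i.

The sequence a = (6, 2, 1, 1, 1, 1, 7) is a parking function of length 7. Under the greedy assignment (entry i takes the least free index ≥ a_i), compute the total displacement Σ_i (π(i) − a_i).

Σπ = 7·8/2 = 28 (π permutes [7]); Σa = 6+2+1+1+1+1+7 = 19; disp = 28−19 = 9.

9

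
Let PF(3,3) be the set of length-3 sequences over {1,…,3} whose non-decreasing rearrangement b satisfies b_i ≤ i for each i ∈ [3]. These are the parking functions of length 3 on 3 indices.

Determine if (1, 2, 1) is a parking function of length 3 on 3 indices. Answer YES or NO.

Order a: b = (1, 1, 2).
  b_1=1 ≤ 1
  b_2=1 ≤ 2
  b_3=2 ≤ 3
All bounds hold ⇒ YES

YES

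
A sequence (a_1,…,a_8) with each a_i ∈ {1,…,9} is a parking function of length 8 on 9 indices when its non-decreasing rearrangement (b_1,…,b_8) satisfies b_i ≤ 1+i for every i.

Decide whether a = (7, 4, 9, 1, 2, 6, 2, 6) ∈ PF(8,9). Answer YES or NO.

YES

Rearranged: b = (1, 2, 2, 4, 6, 6, 7, 9).
  b_1=1 ≤ 2
  b_2=2 ≤ 3
  b_3=2 ≤ 4
  b_4=4 ≤ 5
  b_5=6 ≤ 6
  b_6=6 ≤ 7
  b_7=7 ≤ 8
  b_8=9 ≤ 9
All bounds hold ⇒ YES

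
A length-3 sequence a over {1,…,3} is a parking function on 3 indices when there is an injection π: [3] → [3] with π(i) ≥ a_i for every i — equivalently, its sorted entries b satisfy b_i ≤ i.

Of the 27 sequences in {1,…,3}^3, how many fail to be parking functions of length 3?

#PF = (3−3+1)·(3+1)^(3−1) = 1·16 = 16 (Konheim–Weiss)
Check (3,2,2) → sorted (2,2,3): b_1=2>1, not a PF.
3^3 − 16 = 27 − 16 = 11

11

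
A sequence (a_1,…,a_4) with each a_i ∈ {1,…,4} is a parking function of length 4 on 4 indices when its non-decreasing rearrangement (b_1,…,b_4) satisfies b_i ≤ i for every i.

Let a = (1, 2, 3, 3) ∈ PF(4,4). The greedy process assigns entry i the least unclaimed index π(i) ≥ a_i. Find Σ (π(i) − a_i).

1

Σπ = 10 ({1..4} each once); Σa = 1+2+3+3 = 9; disp = 10−9 = 1.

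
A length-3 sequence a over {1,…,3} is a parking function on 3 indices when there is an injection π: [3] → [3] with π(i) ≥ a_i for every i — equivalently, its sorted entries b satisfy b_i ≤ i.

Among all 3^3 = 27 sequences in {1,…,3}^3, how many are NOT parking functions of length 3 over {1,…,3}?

#PF = (3−3+1)·(3+1)^(3−1) = 1×16 = 16
One tuple (2,2,3) → sorted (2,2,3): b_1=2>1, not a PF.
Total 27; non-PF = 27−16 = 11

11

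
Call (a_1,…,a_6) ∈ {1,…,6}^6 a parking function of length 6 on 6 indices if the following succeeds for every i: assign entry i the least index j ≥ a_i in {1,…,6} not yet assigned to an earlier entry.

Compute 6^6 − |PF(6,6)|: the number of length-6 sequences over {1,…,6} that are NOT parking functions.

|PF(6,6)| = 1·7^5 = 1 · 16807 = 16807 (Konheim–Weiss)
One tuple (2,4,6,6,2,1) → sorted (1,2,2,4,6,6): b_5=6>5, not a PF.
So 46656 − 16807 = 29849 fail.

29849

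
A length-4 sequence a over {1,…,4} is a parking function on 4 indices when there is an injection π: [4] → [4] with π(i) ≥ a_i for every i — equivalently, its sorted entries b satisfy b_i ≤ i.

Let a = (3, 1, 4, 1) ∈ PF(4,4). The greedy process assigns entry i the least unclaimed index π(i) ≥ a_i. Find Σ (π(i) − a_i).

Σπ(i) = 1+…+4 = 10; Σa = 3+1+4+1 = 9; disp = 10−9 = 1.

1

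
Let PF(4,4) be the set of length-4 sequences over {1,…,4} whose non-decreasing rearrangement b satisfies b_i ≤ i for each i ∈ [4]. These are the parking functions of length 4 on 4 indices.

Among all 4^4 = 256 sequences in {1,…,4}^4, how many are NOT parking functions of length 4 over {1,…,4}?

131

|PF(4,4)| = (4−4+1)·(4+1)^(4−1) = 1×125 = 125
Example (4,3,4,1) → sorted (1,3,4,4): b_2=3>2, not a PF.
4^4 − 125 = 256 − 125 = 131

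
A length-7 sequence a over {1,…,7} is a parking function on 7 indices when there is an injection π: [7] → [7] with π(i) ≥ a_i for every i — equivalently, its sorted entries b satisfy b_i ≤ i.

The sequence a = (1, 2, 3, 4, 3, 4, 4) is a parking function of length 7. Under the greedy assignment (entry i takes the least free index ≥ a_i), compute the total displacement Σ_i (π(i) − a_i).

Σπ = 7·8/2 = 28 (π permutes [7]); Σa = 1+2+3+4+3+4+4 = 21; disp = 28−21 = 7.

7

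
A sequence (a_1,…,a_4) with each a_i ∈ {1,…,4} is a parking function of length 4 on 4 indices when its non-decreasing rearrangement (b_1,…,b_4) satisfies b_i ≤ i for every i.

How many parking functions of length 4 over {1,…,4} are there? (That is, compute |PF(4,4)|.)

|PF(4,4)| = 1·5^3 = 1×125 = 125 [KW]
E.g. (2,3,4,1) → sorted (1,2,3,4): b_i ≤ i ∀i, a PF.

125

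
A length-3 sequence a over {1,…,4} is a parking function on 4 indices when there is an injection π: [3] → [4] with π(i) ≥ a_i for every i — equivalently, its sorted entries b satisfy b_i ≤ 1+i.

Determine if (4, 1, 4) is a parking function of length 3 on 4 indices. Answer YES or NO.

NO

Rearranged: b = (1, 4, 4).
  b_1=1 ≤ 2
  b_2=4 > 3
  fails at i=2 ⇒ NO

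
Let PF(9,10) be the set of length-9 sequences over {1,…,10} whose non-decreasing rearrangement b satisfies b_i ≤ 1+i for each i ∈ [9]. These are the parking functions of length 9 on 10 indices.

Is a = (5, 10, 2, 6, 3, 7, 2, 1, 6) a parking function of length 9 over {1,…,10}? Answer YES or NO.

Sorted: b = (1, 2, 2, 3, 5, 6, 6, 7, 10).
  b_1=1 ≤ 2
  b_2=2 ≤ 3
  b_3=2 ≤ 4
  b_4=3 ≤ 5
  b_5=5 ≤ 6
  b_6=6 ≤ 7
  b_7=6 ≤ 8
  b_8=7 ≤ 9
  b_9=10 ≤ 10
All bounds hold ⇒ YES

YES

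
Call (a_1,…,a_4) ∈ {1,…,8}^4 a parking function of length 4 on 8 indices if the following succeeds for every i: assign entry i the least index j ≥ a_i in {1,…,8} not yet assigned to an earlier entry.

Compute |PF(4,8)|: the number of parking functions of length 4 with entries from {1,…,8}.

Count = (9−4)·9^(4−1) = 5×729 = 3645 (Pollak)
One tuple (7,4,1,4) → sorted (1,4,4,7): b_i ≤ 4+i ∀i, a PF.

3645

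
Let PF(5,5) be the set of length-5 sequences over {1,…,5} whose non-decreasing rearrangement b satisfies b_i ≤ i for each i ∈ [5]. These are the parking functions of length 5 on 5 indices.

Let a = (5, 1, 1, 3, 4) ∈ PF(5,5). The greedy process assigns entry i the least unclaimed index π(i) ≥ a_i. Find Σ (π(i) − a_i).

Σπ = 5·6/2 = 15 (π permutes [5]); Σa = 5+1+1+3+4 = 14; disp = 15−14 = 1.

1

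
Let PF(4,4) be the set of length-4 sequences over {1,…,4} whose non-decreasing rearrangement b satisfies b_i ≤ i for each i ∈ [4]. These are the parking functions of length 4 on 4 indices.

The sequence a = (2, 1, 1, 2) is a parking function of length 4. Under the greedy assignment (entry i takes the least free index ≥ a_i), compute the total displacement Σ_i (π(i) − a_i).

Σπ(i) = 1+…+4 = 10; Σa = 2+1+1+2 = 6; disp = 10−6 = 4.

4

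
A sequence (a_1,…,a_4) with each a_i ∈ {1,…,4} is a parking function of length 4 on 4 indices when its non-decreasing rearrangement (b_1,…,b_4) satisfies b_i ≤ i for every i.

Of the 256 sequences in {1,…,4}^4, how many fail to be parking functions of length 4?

131

|PF| = (5−4)·5^(4−1) = 1 · 125 = 125 [KW]
Example (3,4,4,3) → sorted (3,3,4,4): b_1=3>1, not a PF.
Total 256; non-PF = 256−125 = 131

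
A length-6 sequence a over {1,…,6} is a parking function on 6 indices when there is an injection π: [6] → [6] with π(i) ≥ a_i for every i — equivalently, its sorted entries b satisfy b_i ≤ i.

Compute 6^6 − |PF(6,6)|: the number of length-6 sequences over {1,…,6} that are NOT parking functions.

29849

|PF| = (6+1−6)·(6+1)^{6−1} = 1 · 16807 = 16807
One tuple (2,2,3,6,3,6) → sorted (2,2,3,3,6,6): b_1=2>1, not a PF.
6^6 − 16807 = 46656 − 16807 = 29849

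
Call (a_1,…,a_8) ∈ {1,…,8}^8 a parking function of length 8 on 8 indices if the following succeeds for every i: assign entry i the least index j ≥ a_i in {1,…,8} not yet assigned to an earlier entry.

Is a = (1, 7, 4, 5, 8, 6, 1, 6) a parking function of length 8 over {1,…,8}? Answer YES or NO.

Sorted: b = (1, 1, 4, 5, 6, 6, 7, 8).
  b_1=1 ≤ 1
  b_2=1 ≤ 2
  b_3=4 > 3
  fails at i=3 ⇒ NO

NO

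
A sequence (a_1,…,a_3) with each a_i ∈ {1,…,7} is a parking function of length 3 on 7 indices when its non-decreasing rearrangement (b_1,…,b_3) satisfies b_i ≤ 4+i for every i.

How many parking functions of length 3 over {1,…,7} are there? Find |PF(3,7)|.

320

#PF = (8−3)·8^(3−1) = 5×64 = 320 (Pollak)
One tuple (7,2,1) → sorted (1,2,7): b_i ≤ 4+i ∀i, a PF.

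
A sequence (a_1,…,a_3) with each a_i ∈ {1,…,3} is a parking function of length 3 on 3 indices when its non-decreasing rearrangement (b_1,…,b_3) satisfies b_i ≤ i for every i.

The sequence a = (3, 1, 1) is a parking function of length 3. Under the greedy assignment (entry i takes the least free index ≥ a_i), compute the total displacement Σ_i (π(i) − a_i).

1

Σπ = 3·4/2 = 6 (π permutes [3]); Σa = 3+1+1 = 5; disp = 6−5 = 1.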